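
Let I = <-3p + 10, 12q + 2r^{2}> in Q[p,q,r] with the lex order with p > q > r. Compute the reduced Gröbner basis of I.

G = {p - \tfrac{10}{3}, q + \tfrac{1}{6}r^{2}}

f_1 = -3p + 10, LT = p.
f_2 = 12q + 2r^{2}, LT = q.

The S-polynomials (S(f_1,f_2)) all reduce to 0 modulo the current basis, so we have a Gröbner basis.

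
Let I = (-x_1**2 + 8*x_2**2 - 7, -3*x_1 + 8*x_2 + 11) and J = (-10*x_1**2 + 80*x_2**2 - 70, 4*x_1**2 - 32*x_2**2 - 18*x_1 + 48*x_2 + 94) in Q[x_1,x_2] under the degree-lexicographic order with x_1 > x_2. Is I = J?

For a fixed monomial order, each ideal has a unique reduced Gröbner basis; comparing bases decides equality.
Buchberger on the first generating set:
f_1 = -x_1**2 + 8*x_2**2 - 7, LT = x_1**2.
f_2 = -3*x_1 + 8*x_2 + 11, LT = x_1.

S(f_1,f_2): lcm = x_1**2. S = 8/3*x_1*x_2 - 8*x_2**2 + 11/3*x_1 + 7.
  leading term x_1*x_2: subtract (-8/9*x_2)·f_2 from 8/3*x_1*x_2 - 8*x_2**2 + 11/3*x_1 + 7 → -8/9*x_2**2 + 11/3*x_1 + 88/9*x_2 + 7
  leading term x_2**2: no divisor's leading term divides it; move -8/9*x_2**2 to the remainder.
  leading term x_1: subtract (-11/9)·f_2 from 11/3*x_1 + 88/9*x_2 + 7 → 176/9*x_2 + 184/9
  leading term x_2: no divisor's leading term divides it; move 176/9*x_2 to the remainder.
  leading term 1: no divisor's leading term divides it; move 184/9 to the remainder.
  remainder -8/9*x_2**2 + 176/9*x_2 + 184/9 ≠ 0; add g_3 = -8/9*x_2**2 + 176/9*x_2 + 184/9 to the basis.

The other S-polynomials (S(f_1,g_3), S(f_2,g_3)) all reduce to 0 modulo the current basis, so we have a Gröbner basis.
Inter-reduce: drop elements whose leading term is divisible by another's, tail-reduce, and make monic.
Reduced Gröbner basis: {x_2**2 - 22*x_2 - 23, x_1 - 8/3*x_2 - 11/3}.

Buchberger on the second generating set:
h_1 = -10*x_1**2 + 80*x_2**2 - 70, LT = x_1**2.
h_2 = 4*x_1**2 - 32*x_2**2 - 18*x_1 + 48*x_2 + 94, LT = x_1**2.

S(h_1,h_2): lcm = x_1**2. S = 9/2*x_1 - 12*x_2 - 33/2.
  leading term x_1: no divisor's leading term divides it; move 9/2*x_1 to the remainder.
  leading term x_2: no divisor's leading term divides it; move -12*x_2 to the remainder.
  leading term 1: no divisor's leading term divides it; move -33/2 to the remainder.
  remainder 9/2*x_1 - 12*x_2 - 33/2 ≠ 0; add k_3 = 9/2*x_1 - 12*x_2 - 33/2 to the basis.

S(h_1,k_3): lcm = x_1**2. S = 8/3*x_1*x_2 - 8*x_2**2 + 11/3*x_1 + 7.
  leading term x_1*x_2: subtract (16/27*x_2)·k_3 from 8/3*x_1*x_2 - 8*x_2**2 + 11/3*x_1 + 7 → -8/9*x_2**2 + 11/3*x_1 + 88/9*x_2 + 7
  leading term x_2**2: no divisor's leading term divides it; move -8/9*x_2**2 to the remainder.
  leading term x_1: subtract (22/27)·k_3 from 11/3*x_1 + 88/9*x_2 + 7 → 176/9*x_2 + 184/9
  leading term x_2: no divisor's leading term divides it; move 176/9*x_2 to the remainder.
  leading term 1: no divisor's leading term divides it; move 184/9 to the remainder.
  remainder -8/9*x_2**2 + 176/9*x_2 + 184/9 ≠ 0; add k_4 = -8/9*x_2**2 + 176/9*x_2 + 184/9 to the basis.

The other S-polynomials (S(h_2,k_3), S(h_1,k_4), S(h_2,k_4), S(k_3,k_4)) all reduce to 0 modulo the current basis, so we have a Gröbner basis.
Inter-reduce: drop elements whose leading term is divisible by another's, tail-reduce, and make monic.
Reduced Gröbner basis: {x_2**2 - 22*x_2 - 23, x_1 - 8/3*x_2 - 11/3}.

Same reduced basis, so the two generating sets span the same ideal.
The same test decides containment: I ⊆ J iff every generator of I reduces to 0 modulo a Gröbner basis of J.

Yes, the ideals are equal.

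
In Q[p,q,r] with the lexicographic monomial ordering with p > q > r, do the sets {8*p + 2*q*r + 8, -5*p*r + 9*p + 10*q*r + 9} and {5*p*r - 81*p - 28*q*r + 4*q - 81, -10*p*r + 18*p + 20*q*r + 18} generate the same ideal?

No, the ideals differ.

Since reduced Gröbner bases are canonical representatives of ideals under a given ordering, it suffices to compute and compare them.
Buchberger on the first generating set:
f_1 = 8*p + 2*q*r + 8, LT = p.
f_2 = -5*p*r + 9*p + 10*q*r + 9, LT = p*r.

S(f_1,f_2): lcm = p*r. S = 9/5*p + 1/4*q*r**2 + 2*q*r + r + 9/5.
  leading term p: subtract (9/40)·f_1 from 9/5*p + 1/4*q*r**2 + 2*q*r + r + 9/5 → 1/4*q*r**2 + 31/20*q*r + r
  leading term q*r**2: no divisor's leading term divides it; move 1/4*q*r**2 to the remainder.
  leading term q*r: no divisor's leading term divides it; move 31/20*q*r to the remainder.
  leading term r: no divisor's leading term divides it; move r to the remainder.
  remainder 1/4*q*r**2 + 31/20*q*r + r ≠ 0; add g_3 = 1/4*q*r**2 + 31/20*q*r + r to the basis.

The other S-polynomials (S(f_1,g_3), S(f_2,g_3)) all reduce to 0 modulo the current basis, so we have a Gröbner basis.
Inter-reduce: drop elements whose leading term is divisible by another's, tail-reduce, and make monic.
Reduced Gröbner basis: {p + 1/4*q*r + 1, q*r**2 + 31/5*q*r + 4*r}.

Buchberger on the second generating set:
h_1 = 5*p*r - 81*p - 28*q*r + 4*q - 81, LT = p*r.
h_2 = -10*p*r + 18*p + 20*q*r + 18, LT = p*r.

S(h_1,h_2): lcm = p*r. S = -72/5*p - 18/5*q*r + 4/5*q - 72/5.
  leading term p: no divisor's leading term divides it; move -72/5*p to the remainder.
  leading term q*r: no divisor's leading term divides it; move -18/5*q*r to the remainder.
  leading term q: no divisor's leading term divides it; move 4/5*q to the remainder.
  leading term 1: no divisor's leading term divides it; move -72/5 to the remainder.
  remainder -72/5*p - 18/5*q*r + 4/5*q - 72/5 ≠ 0; add k_3 = -72/5*p - 18/5*q*r + 4/5*q - 72/5 to the basis.

S(h_1,k_3): lcm = p*r. S = -81/5*p - 1/4*q*r**2 - 499/90*q*r + 4/5*q - r - 81/5.
  leading term p: subtract (9/8)·k_3 from -81/5*p - 1/4*q*r**2 - 499/90*q*r + 4/5*q - r - 81/5 → -1/4*q*r**2 - 269/180*q*r - 1/10*q - r
  leading term q*r**2: no divisor's leading term divides it; move -1/4*q*r**2 to the remainder.
  leading term q*r: no divisor's leading term divides it; move -269/180*q*r to the remainder.
  leading term q: no divisor's leading term divides it; move -1/10*q to the remainder.
  leading term r: no divisor's leading term divides it; move -r to the remainder.
  remainder -1/4*q*r**2 - 269/180*q*r - 1/10*q - r ≠ 0; add k_4 = -1/4*q*r**2 - 269/180*q*r - 1/10*q - r to the basis.

The other S-polynomials (S(h_2,k_3), S(h_1,k_4), S(h_2,k_4), S(k_3,k_4)) all reduce to 0 modulo the current basis, so we have a Gröbner basis.
Inter-reduce: drop elements whose leading term is divisible by another's, tail-reduce, and make monic.
Reduced Gröbner basis: {p + 1/4*q*r - 1/18*q + 1, q*r**2 + 269/45*q*r + 2/5*q + 4*r}.

Since the reduced bases disagree, the two ideals are not the same.
The same test decides containment: I ⊆ J iff every generator of I reduces to 0 modulo a Gröbner basis of J.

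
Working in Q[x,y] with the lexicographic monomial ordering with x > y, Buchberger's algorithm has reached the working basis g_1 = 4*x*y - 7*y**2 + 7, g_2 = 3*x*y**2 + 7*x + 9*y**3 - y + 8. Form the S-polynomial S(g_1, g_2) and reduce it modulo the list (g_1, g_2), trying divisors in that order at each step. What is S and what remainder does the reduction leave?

lcm(LM(g_1), LM(g_2)) = x*y**2.
S = (lcm/LT(g_1))·g_1 − (lcm/LT(g_2))·g_2 = -7/3*x - 19/4*y**3 + 25/12*y - 8/3.
Reduce S modulo (g_1, g_2) in that order:
  leading term x: no divisor's leading term divides it; move -7/3*x to the remainder.
  leading term y**3: no divisor's leading term divides it; move -19/4*y**3 to the remainder.
  leading term y: no divisor's leading term divides it; move 25/12*y to the remainder.
  leading term 1: no divisor's leading term divides it; move -8/3 to the remainder.
The remainder -7/3*x - 19/4*y**3 + 25/12*y - 8/3 is nonzero, so it would be added as the next basis element.

S(g_1, g_2) = -7/3*x - 19/4*y**3 + 25/12*y - 8/3; remainder on division = -7/3*x - 19/4*y**3 + 25/12*y - 8/3.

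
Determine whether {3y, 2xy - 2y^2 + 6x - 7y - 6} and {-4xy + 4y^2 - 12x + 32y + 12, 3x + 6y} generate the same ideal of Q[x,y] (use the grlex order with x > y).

No, the ideals differ.

For a fixed monomial order, each ideal has a unique reduced Gröbner basis; comparing bases decides equality.
Buchberger on the first generating set:
f_1 = 3y, LT = y.
f_2 = 2xy - 2y^2 + 6x - 7y - 6, LT = xy.

S(f_1,f_2): lcm = xy. S = y^2 - 3x + 7/2y + 3.
  reduce S modulo (f_1, f_2):
  remainder -3x + 3 ≠ 0; add g_3 = -3x + 3 to the basis.

The other S-polynomials (S(f_1,g_3), S(f_2,g_3)) all reduce to 0 modulo the current basis, so we have a Gröbner basis.
Inter-reduce: drop elements whose leading term is divisible by another's, tail-reduce, and make monic.
Reduced Gröbner basis: {x - 1, y}.

Buchberger on the second generating set:
h_1 = -4xy + 4y^2 - 12x + 32y + 12, LT = xy.
h_2 = 3x + 6y, LT = x.

S(h_1,h_2): lcm = xy. S = -3y^2 + 3x - 8y - 3.
  reduce S modulo (h_1, h_2):
  remainder -3y^2 - 14y - 3 ≠ 0; add k_3 = -3y^2 - 14y - 3 to the basis.

The other S-polynomials (S(h_1,k_3), S(h_2,k_3)) all reduce to 0 modulo the current basis, so we have a Gröbner basis.
Inter-reduce: drop elements whose leading term is divisible by another's, tail-reduce, and make monic.
Reduced Gröbner basis: {y^2 + 14/3y + 1, x + 2y}.

These differ, so the ideals are not equal.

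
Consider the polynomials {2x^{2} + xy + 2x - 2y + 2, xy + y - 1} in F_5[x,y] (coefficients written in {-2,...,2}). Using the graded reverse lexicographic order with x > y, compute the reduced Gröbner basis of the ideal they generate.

f_1 = 2x^{2} + xy + 2x - 2y + 2, LT = x^{2}.
f_2 = xy + y - 1, LT = xy.

S(f_1,f_2): lcm = x^{2}y. S = -2xy^{2} - y^{2} + x + y.
  leading term xy^{2}: subtract (-2y)·f_2 from -2xy^{2} - y^{2} + x + y → y^{2} + x - y
  leading term y^{2}: no divisor's leading term divides it; move y^{2} to the remainder.
  leading term x: no divisor's leading term divides it; move x to the remainder.
  leading term y: no divisor's leading term divides it; move -y to the remainder.
  remainder y^{2} + x - y ≠ 0; add g_3 = y^{2} + x - y to the basis.

S(f_1,g_3): leading monomials are coprime, so the S-polynomial reduces to 0 (Buchberger's first criterion).
S(f_2,g_3): lcm = xy^{2}. S = -x^{2} + xy + y^{2} - y.
  leading term x^{2}: subtract (2)·f_1 from -x^{2} + xy + y^{2} - y → -xy + y^{2} + x - 2y + 1
  leading term xy: subtract (-1)·f_2 from -xy + y^{2} + x - 2y + 1 → y^{2} + x - y
  leading term y^{2}: subtract (1)·g_3 from y^{2} + x - y → 0
  remainder 0.

Every S-polynomial of the final basis reduces to 0, so we have a Gröbner basis.

G = {x^{2} + x + y - 1, xy + y - 1, y^{2} + x - y}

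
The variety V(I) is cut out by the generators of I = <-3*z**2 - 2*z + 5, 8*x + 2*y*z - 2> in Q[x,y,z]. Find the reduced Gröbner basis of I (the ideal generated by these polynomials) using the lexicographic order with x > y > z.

G = {x + 1/4*y*z - 1/4, z**2 + 2/3*z - 5/3}

f_1 = -3*z**2 - 2*z + 5, LT = z**2.
f_2 = 8*x + 2*y*z - 2, LT = x.

The S-polynomials (S(f_1,f_2)) all reduce to 0 modulo the current basis, so we have a Gröbner basis.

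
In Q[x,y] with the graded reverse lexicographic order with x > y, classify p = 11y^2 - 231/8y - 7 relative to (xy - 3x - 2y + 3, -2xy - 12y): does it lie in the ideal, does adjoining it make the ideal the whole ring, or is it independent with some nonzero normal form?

Adjoining 11y^2 - 231/8y - 7 makes the ideal the whole ring: the system is inconsistent.

First compute the reduced Gröbner basis of I by Buchberger's algorithm.
f_1 = xy - 3x - 2y + 3, LT = xy.
f_2 = -2xy - 12y, LT = xy.

S(f_1,f_2): lcm = xy. S = -3x - 8y + 3.
  leading term x: no divisor's leading term divides it; move -3x to the remainder.
  leading term y: no divisor's leading term divides it; move -8y to the remainder.
  leading term 1: no divisor's leading term divides it; move 3 to the remainder.
  remainder -3x - 8y + 3 ≠ 0; add h_3 = -3x - 8y + 3 to the basis.

S(f_1,h_3): lcm = xy. S = -8/3y^2 - 3x - y + 3.
  leading term y^2: no divisor's leading term divides it; move -8/3y^2 to the remainder.
  leading term x: subtract (1)·h_3 from -3x - y + 3 → 7y
  leading term y: no divisor's leading term divides it; move 7y to the remainder.
  remainder -8/3y^2 + 7y ≠ 0; add h_4 = -8/3y^2 + 7y to the basis.

The other S-polynomials (S(f_2,h_3), S(f_1,h_4), S(f_2,h_4), S(h_3,h_4)) all reduce to 0 modulo the current basis, so we have a Gröbner basis.
Inter-reduce: drop elements whose leading term is divisible by another's, tail-reduce, and make monic.
Reduced Gröbner basis: {y^2 - 21/8y, x + 8/3y - 1}.
Label its elements g_1 = y^2 - 21/8y, g_2 = x + 8/3y - 1.

Reduce p = 11y^2 - 231/8y - 7 modulo G:
  leading term y^2: subtract (11)·g_1 from 11y^2 - 231/8y - 7 → -7
  leading term 1: no divisor's leading term divides it; move -7 to the remainder.
  normal form = -7.
The normal form is nonzero, so p ∉ I. Since p minus its normal form lies in I, I + (p) = I + (r) where r = -7; decide whether this ideal is the whole ring.
Here r = -7 is a nonzero constant, hence a unit: 1 ∈ I + (p), the Gröbner basis of I + (p) is {1}, and the enlarged system has no common solution — adjoining p is inconsistent.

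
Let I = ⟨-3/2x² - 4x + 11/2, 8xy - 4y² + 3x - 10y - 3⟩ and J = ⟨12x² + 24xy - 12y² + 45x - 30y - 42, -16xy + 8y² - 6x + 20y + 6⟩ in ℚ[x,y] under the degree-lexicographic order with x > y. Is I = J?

Two ideals are equal iff their reduced Gröbner bases coincide (the reduced basis is unique for a fixed ordering).
Buchberger on the first generating set:
f_1 = -3/2x² - 4x + 11/2, LT = x².
f_2 = 8xy - 4y² + 3x - 10y - 3, LT = xy.

S(f_1,f_2): lcm = x²y. S = ½xy² - ⅜x² + 47/12xy + ⅜x - 11/3y.
  reduce S modulo (f_1, f_2):
  remainder ¼y³ + 239/96y² - 3/128x + 227/192y + 3/128 ≠ 0; add g_3 = ¼y³ + 239/96y² - 3/128x + 227/192y + 3/128 to the basis.

The other S-polynomials (S(f_1,g_3), S(f_2,g_3)) all reduce to 0 modulo the current basis, so we have a Gröbner basis.
Inter-reduce: drop elements whose leading term is divisible by another's, tail-reduce, and make monic.
Reduced Gröbner basis: {y³ + 239/24y² - 3/32x + 227/48y + 3/32, x² + 8/3x - 11/3, xy - ½y² + ⅜x - 5/4y - ⅜}.

Buchberger on the second generating set:
h_1 = 12x² + 24xy - 12y² + 45x - 30y - 42, LT = x².
h_2 = -16xy + 8y² - 6x + 20y + 6, LT = xy.

S(h_1,h_2): lcm = x²y. S = 5/2xy² - y³ - ⅜x² + 5xy - 5/2y² + ⅜x - 7/2y.
  reduce S modulo (h_1, h_2):
  remainder ¼y³ + 85/32y² - 3/128x + 161/64y + 63/128 ≠ 0; add k_3 = ¼y³ + 85/32y² - 3/128x + 161/64y + 63/128 to the basis.

The other S-polynomials (S(h_1,k_3), S(h_2,k_3)) all reduce to 0 modulo the current basis, so we have a Gröbner basis.
Inter-reduce: drop elements whose leading term is divisible by another's, tail-reduce, and make monic.
Reduced Gröbner basis: {y³ + 85/8y² - 3/32x + 161/16y + 63/32, x² + 3x - 11/4, xy - ½y² + ⅜x - 5/4y - ⅜}.

The bases are distinct; the ideals are different.

No, the ideals differ.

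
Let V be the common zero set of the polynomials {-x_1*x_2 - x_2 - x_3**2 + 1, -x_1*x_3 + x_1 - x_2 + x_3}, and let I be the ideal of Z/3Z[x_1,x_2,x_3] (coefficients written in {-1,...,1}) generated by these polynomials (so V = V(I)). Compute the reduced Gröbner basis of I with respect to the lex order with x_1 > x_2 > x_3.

f_1 = -x_1*x_2 - x_2 - x_3**2 + 1, LT = x_1*x_2.
f_2 = -x_1*x_3 + x_1 - x_2 + x_3, LT = x_1*x_3.

S(f_1,f_2): lcm = x_1*x_2*x_3. S = x_1*x_2 - x_2**2 - x_2*x_3 + x_3**3 - x_3.
  leading term x_1*x_2: subtract (-1)·f_1 from x_1*x_2 - x_2**2 - x_2*x_3 + x_3**3 - x_3 → -x_2**2 - x_2*x_3 - x_2 + x_3**3 - x_3**2 - x_3 + 1
  leading term x_2**2: no divisor's leading term divides it; move -x_2**2 to the remainder.
  leading term x_2*x_3: no divisor's leading term divides it; move -x_2*x_3 to the remainder.
  leading term x_2: no divisor's leading term divides it; move -x_2 to the remainder.
  leading term x_3**3: no divisor's leading term divides it; move x_3**3 to the remainder.
  leading term x_3**2: no divisor's leading term divides it; move -x_3**2 to the remainder.
  leading term x_3: no divisor's leading term divides it; move -x_3 to the remainder.
  leading term 1: no divisor's leading term divides it; move 1 to the remainder.
  remainder -x_2**2 - x_2*x_3 - x_2 + x_3**3 - x_3**2 - x_3 + 1 ≠ 0; add g_3 = -x_2**2 - x_2*x_3 - x_2 + x_3**3 - x_3**2 - x_3 + 1 to the basis.

The other S-polynomials (S(f_1,g_3), S(f_2,g_3)) all reduce to 0 modulo the current basis, so we have a Gröbner basis.

G = {x_1*x_2 + x_2 + x_3**2 - 1, x_1*x_3 - x_1 + x_2 - x_3, x_2**2 + x_2*x_3 + x_2 - x_3**3 + x_3**2 + x_3 - 1}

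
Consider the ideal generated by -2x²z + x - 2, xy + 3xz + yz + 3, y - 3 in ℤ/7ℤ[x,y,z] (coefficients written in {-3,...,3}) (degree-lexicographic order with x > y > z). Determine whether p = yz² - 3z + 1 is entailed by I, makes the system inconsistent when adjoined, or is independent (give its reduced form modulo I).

First compute the reduced Gröbner basis of I by Buchberger's algorithm.
f_1 = -2x²z + x - 2, LT = x²z.
f_2 = xy + 3xz + yz + 3, LT = xy.
f_3 = y - 3, LT = y.

S(f_1,f_2): lcm = x²yz. S = -3x²z² - xyz² + 3xy - 3xz + y.
  leading term x²z²: subtract (-2z)·f_1 from -3x²z² - xyz² + 3xy - 3xz + y → -xyz² + 3xy - xz + y + 3z
  leading term xyz²: subtract (-z²)·f_2 from -xyz² + 3xy - xz + y + 3z → 3xz³ + yz³ + 3xy - xz + 3z² + y + 3z
  leading term xz³: no divisor's leading term divides it; move 3xz³ to the remainder.
  leading term yz³: subtract (z³)·f_3 from yz³ + 3xy - xz + 3z² + y + 3z → 3z³ + 3xy - xz + 3z² + y + 3z
  leading term z³: no divisor's leading term divides it; move 3z³ to the remainder.
  leading term xy: subtract (3)·f_2 from 3xy - xz + 3z² + y + 3z → -3xz - 3yz + 3z² + y + 3z - 2
  leading term xz: no divisor's leading term divides it; move -3xz to the remainder.
  leading term yz: subtract (-3z)·f_3 from -3yz + 3z² + y + 3z - 2 → 3z² + y + z - 2
  leading term z²: no divisor's leading term divides it; move 3z² to the remainder.
  leading term y: subtract (1)·f_3 from y + z - 2 → z + 1
  leading term z: no divisor's leading term divides it; move z to the remainder.
  leading term 1: no divisor's leading term divides it; move 1 to the remainder.
  remainder 3xz³ + 3z³ - 3xz + 3z² + z + 1 ≠ 0; add h_4 = 3xz³ + 3z³ - 3xz + 3z² + z + 1 to the basis.

S(f_2,f_3): lcm = xy. S = 3xz + yz + 3x + 3.
  leading term xz: no divisor's leading term divides it; move 3xz to the remainder.
  leading term yz: subtract (z)·f_3 from yz + 3x + 3 → 3x + 3z + 3
  leading term x: no divisor's leading term divides it; move 3x to the remainder.
  leading term z: no divisor's leading term divides it; move 3z to the remainder.
  leading term 1: no divisor's leading term divides it; move 3 to the remainder.
  remainder 3xz + 3x + 3z + 3 ≠ 0; add h_5 = 3xz + 3x + 3z + 3 to the basis.

S(f_1,h_4): lcm = x²z³. S = -xz³ + x²z + 2xz² + 2xz + z² + 2x.
  leading term xz³: subtract (2)·h_4 from -xz³ + x²z + 2xz² + 2xz + z² + 2x → x²z + 2xz² + z³ + xz + 2z² + 2x - 2z - 2
  leading term x²z: subtract (3)·f_1 from x²z + 2xz² + z³ + xz + 2z² + 2x - 2z - 2 → 2xz² + z³ + xz + 2z² - x - 2z - 3
  leading term xz²: subtract (3z)·h_5 from 2xz² + z³ + xz + 2z² - x - 2z - 3 → z³ - xz - x + 3z - 3
  leading term z³: no divisor's leading term divides it; move z³ to the remainder.
  leading term xz: subtract (2)·h_5 from -xz - x + 3z - 3 → -3z - 2
  leading term z: no divisor's leading term divides it; move -3z to the remainder.
  leading term 1: no divisor's leading term divides it; move -2 to the remainder.
  remainder z³ - 3z - 2 ≠ 0; add h_6 = z³ - 3z - 2 to the basis.

S(f_1,h_5): lcm = x²z. S = -x² - xz + 2x + 1.
  leading term x²: no divisor's leading term divides it; move -x² to the remainder.
  leading term xz: subtract (2)·h_5 from -xz + 2x + 1 → 3x + z + 2
  leading term x: no divisor's leading term divides it; move 3x to the remainder.
  leading term z: no divisor's leading term divides it; move z to the remainder.
  leading term 1: no divisor's leading term divides it; move 2 to the remainder.
  remainder -x² + 3x + z + 2 ≠ 0; add h_7 = -x² + 3x + z + 2 to the basis.

S(h_4,h_5): lcm = xz³. S = -xz² - xz - 2z - 2.
  leading term xz²: subtract (2z)·h_5 from -xz² - xz - 2z - 2 → z² - z - 2
  leading term z²: no divisor's leading term divides it; move z² to the remainder.
  leading term z: no divisor's leading term divides it; move -z to the remainder.
  leading term 1: no divisor's leading term divides it; move -2 to the remainder.
  remainder z² - z - 2 ≠ 0; add h_8 = z² - z - 2 to the basis.

The other S-polynomials (S(f_1,f_3), S(f_2,h_4), S(f_3,h_4), S(f_2,h_5), S(f_3,h_5), S(f_1,h_6), S(f_2,h_6), S(f_3,h_6), S(h_4,h_6), S(h_5,h_6), S(f_1,h_7), S(f_2,h_7), S(f_3,h_7), S(h_4,h_7), S(h_5,h_7), S(h_6,h_7), S(f_1,h_8), S(f_2,h_8), S(f_3,h_8), S(h_4,h_8), S(h_5,h_8), S(h_6,h_8), S(h_7,h_8)) all reduce to 0 modulo the current basis, so we have a Gröbner basis.
Inter-reduce: drop elements whose leading term is divisible by another's, tail-reduce, and make monic.
Reduced Gröbner basis: {x² - 3x - z - 2, xz + x + z + 1, z² - z - 2, y - 3}.
Label its elements g_1 = x² - 3x - z - 2, g_2 = xz + x + z + 1, g_3 = z² - z - 2, g_4 = y - 3.

Reduce p = yz² - 3z + 1 modulo G:
  leading term yz²: subtract (y)·g_3 from yz² - 3z + 1 → yz + 2y - 3z + 1
  leading term yz: subtract (z)·g_4 from yz + 2y - 3z + 1 → 2y + 1
  leading term y: subtract (2)·g_4 from 2y + 1 → 0
  normal form = 0.
Since the normal form is 0, p ∈ I.

yz² - 3z + 1 lies in I (it reduces to 0).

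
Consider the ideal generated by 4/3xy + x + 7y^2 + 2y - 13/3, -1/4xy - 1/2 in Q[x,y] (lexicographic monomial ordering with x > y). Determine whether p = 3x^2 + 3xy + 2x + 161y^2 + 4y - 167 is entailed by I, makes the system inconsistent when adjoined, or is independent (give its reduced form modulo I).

3x^2 + 3xy + 2x + 161y^2 + 4y - 167 lies in I (it reduces to 0).

First compute the reduced Gröbner basis of I by Buchberger's algorithm.
f_1 = 4/3xy + x + 7y^2 + 2y - 13/3, LT = xy.
f_2 = -1/4xy - 1/2, LT = xy.

S(f_1,f_2): lcm = xy. S = 3/4x + 21/4y^2 + 3/2y - 21/4.
  leading term x: no divisor's leading term divides it; move 3/4x to the remainder.
  leading term y^2: no divisor's leading term divides it; move 21/4y^2 to the remainder.
  leading term y: no divisor's leading term divides it; move 3/2y to the remainder.
  leading term 1: no divisor's leading term divides it; move -21/4 to the remainder.
  remainder 3/4x + 21/4y^2 + 3/2y - 21/4 ≠ 0; add h_3 = 3/4x + 21/4y^2 + 3/2y - 21/4 to the basis.

S(f_1,h_3): lcm = xy. S = 3/4x - 7y^3 + 13/4y^2 + 17/2y - 13/4.
  leading term x: subtract (1)·h_3 from 3/4x - 7y^3 + 13/4y^2 + 17/2y - 13/4 → -7y^3 - 2y^2 + 7y + 2
  leading term y^3: no divisor's leading term divides it; move -7y^3 to the remainder.
  leading term y^2: no divisor's leading term divides it; move -2y^2 to the remainder.
  leading term y: no divisor's leading term divides it; move 7y to the remainder.
  leading term 1: no divisor's leading term divides it; move 2 to the remainder.
  remainder -7y^3 - 2y^2 + 7y + 2 ≠ 0; add h_4 = -7y^3 - 2y^2 + 7y + 2 to the basis.

The other S-polynomials (S(f_2,h_3), S(f_1,h_4), S(f_2,h_4), S(h_3,h_4)) all reduce to 0 modulo the current basis, so we have a Gröbner basis.
Inter-reduce: drop elements whose leading term is divisible by another's, tail-reduce, and make monic.
Reduced Gröbner basis: {x + 7y^2 + 2y - 7, y^3 + 2/7y^2 - y - 2/7}.
Label its elements g_1 = x + 7y^2 + 2y - 7, g_2 = y^3 + 2/7y^2 - y - 2/7.

Reduce p = 3x^2 + 3xy + 2x + 161y^2 + 4y - 167 modulo G:
  leading term x^2: subtract (3x)·g_1 from 3x^2 + 3xy + 2x + 161y^2 + 4y - 167 → -21xy^2 - 3xy + 23x + 161y^2 + 4y - 167
  leading term xy^2: subtract (-21y^2)·g_1 from -21xy^2 - 3xy + 23x + 161y^2 + 4y - 167 → -3xy + 23x + 147y^4 + 42y^3 + 14y^2 + 4y - 167
  leading term xy: subtract (-3y)·g_1 from -3xy + 23x + 147y^4 + 42y^3 + 14y^2 + 4y - 167 → 23x + 147y^4 + 63y^3 + 20y^2 - 17y - 167
  leading term x: subtract (23)·g_1 from 23x + 147y^4 + 63y^3 + 20y^2 - 17y - 167 → 147y^4 + 63y^3 - 141y^2 - 63y - 6
  leading term y^4: subtract (147y)·g_2 from 147y^4 + 63y^3 - 141y^2 - 63y - 6 → 21y^3 + 6y^2 - 21y - 6
  leading term y^3: subtract (21)·g_2 from 21y^3 + 6y^2 - 21y - 6 → 0
  normal form = 0.
Since the normal form is 0, p ∈ I.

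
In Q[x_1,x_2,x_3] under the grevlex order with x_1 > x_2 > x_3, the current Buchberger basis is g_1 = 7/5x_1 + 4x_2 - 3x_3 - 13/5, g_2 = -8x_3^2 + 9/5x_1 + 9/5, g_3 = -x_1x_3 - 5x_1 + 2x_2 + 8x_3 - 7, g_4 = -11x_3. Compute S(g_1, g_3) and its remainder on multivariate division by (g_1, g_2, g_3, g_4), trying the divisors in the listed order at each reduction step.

S(g_1, g_3) = 20/7x_2x_3 - 15/7x_3^2 - 5x_1 + 2x_2 + 43/7x_3 - 7; remainder on division = 1731/98x_2 - 1731/98.

lcm(LM(g_1), LM(g_3)) = x_1x_3.
S = (lcm/LT(g_1))·g_1 − (lcm/LT(g_3))·g_3 = 20/7x_2x_3 - 15/7x_3^2 - 5x_1 + 2x_2 + 43/7x_3 - 7.
Reduce S modulo (g_1, g_2, g_3, g_4) in that order:
  leading term x_2x_3: subtract (-20/77x_2)·g_4 from 20/7x_2x_3 - 15/7x_3^2 - 5x_1 + 2x_2 + 43/7x_3 - 7 → -15/7x_3^2 - 5x_1 + 2x_2 + 43/7x_3 - 7
  leading term x_3^2: subtract (15/56)·g_2 from -15/7x_3^2 - 5x_1 + 2x_2 + 43/7x_3 - 7 → -307/56x_1 + 2x_2 + 43/7x_3 - 419/56
  leading term x_1: subtract (-1535/392)·g_1 from -307/56x_1 + 2x_2 + 43/7x_3 - 419/56 → 1731/98x_2 - 2197/392x_3 - 1731/98
  leading term x_2: no divisor's leading term divides it; move 1731/98x_2 to the remainder.
  leading term x_3: subtract (2197/4312)·g_4 from -2197/392x_3 - 1731/98 → -1731/98
  leading term 1: no divisor's leading term divides it; move -1731/98 to the remainder.
The remainder 1731/98x_2 - 1731/98 is nonzero, so it would be added as the next basis element.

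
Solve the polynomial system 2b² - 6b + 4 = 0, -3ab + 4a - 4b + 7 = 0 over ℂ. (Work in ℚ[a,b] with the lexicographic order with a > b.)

{(-3, 1), (-1/2, 2)}

Compute a lex Gröbner basis by Buchberger's algorithm.
f_1 = 2b² - 6b + 4, LT = b².
f_2 = -3ab + 4a - 4b + 7, LT = ab.

S(f_1,f_2): lcm = ab². S = -5/3ab + 2a - 4/3b² + 7/3b.
  leading term ab: subtract (5/9)·f_2 from -5/3ab + 2a - 4/3b² + 7/3b → -2/9a - 4/3b² + 41/9b - 35/9
  leading term a: no divisor's leading term divides it; move -2/9a to the remainder.
  leading term b²: subtract (-⅔)·f_1 from -4/3b² + 41/9b - 35/9 → 5/9b - 11/9
  leading term b: no divisor's leading term divides it; move 5/9b to the remainder.
  leading term 1: no divisor's leading term divides it; move -11/9 to the remainder.
  remainder -2/9a + 5/9b - 11/9 ≠ 0; add h_3 = -2/9a + 5/9b - 11/9 to the basis.

The other S-polynomials (S(f_1,h_3), S(f_2,h_3)) all reduce to 0 modulo the current basis, so we have a Gröbner basis.
Inter-reduce: drop elements whose leading term is divisible by another's, tail-reduce, and make monic.
Reduced Gröbner basis: {a - 5/2b + 11/2, b² - 3b + 2}.

A lex Gröbner basis eliminates variables successively. Here b² - 3b + 2 depends only on b, with roots {1, 2}; lifting each root through the earlier basis elements recovers the full solutions.
  b = 1: the earlier basis element becomes a + 3 = 0, giving a = -3 — point (-3, 1).
  b = 2: the earlier basis element becomes a + ½ = 0, giving a = -1/2 — point (-1/2, 2).
A lex Gröbner basis triangularizes the system, enabling back-substitution.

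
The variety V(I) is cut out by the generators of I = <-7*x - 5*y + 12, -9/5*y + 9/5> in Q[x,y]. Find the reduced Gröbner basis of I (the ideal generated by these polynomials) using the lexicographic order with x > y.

f_1 = -7*x - 5*y + 12, LT = x.
f_2 = -9/5*y + 9/5, LT = y.

The S-polynomials (S(f_1,f_2)) all reduce to 0 modulo the current basis, so we have a Gröbner basis.

G = {x - 1, y - 1}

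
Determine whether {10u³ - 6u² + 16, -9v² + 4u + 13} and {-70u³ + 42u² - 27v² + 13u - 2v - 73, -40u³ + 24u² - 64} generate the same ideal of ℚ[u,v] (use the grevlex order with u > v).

No, the ideals differ.

Since reduced Gröbner bases are canonical representatives of ideals under a given ordering, it suffices to compute and compare them.
Buchberger on the first generating set:
f_1 = 10u³ - 6u² + 16, LT = u³.
f_2 = -9v² + 4u + 13, LT = v².

The S-polynomials (S(f_1,f_2)) all reduce to 0 modulo the current basis, so we have a Gröbner basis.
Inter-reduce: drop elements whose leading term is divisible by another's, tail-reduce, and make monic.
Reduced Gröbner basis: {u³ - ⅗u² + 8/5, v² - 4/9u - 13/9}.

Buchberger on the second generating set:
h_1 = -70u³ + 42u² - 27v² + 13u - 2v - 73, LT = u³.
h_2 = -40u³ + 24u² - 64, LT = u³.

S(h_1,h_2): lcm = u³. S = 27/70v² - 13/70u + 1/35v - 39/70.
  leading term v²: no divisor's leading term divides it; move 27/70v² to the remainder.
  leading term u: no divisor's leading term divides it; move -13/70u to the remainder.
  leading term v: no divisor's leading term divides it; move 1/35v to the remainder.
  leading term 1: no divisor's leading term divides it; move -39/70 to the remainder.
  remainder 27/70v² - 13/70u + 1/35v - 39/70 ≠ 0; add k_3 = 27/70v² - 13/70u + 1/35v - 39/70 to the basis.

The other S-polynomials (S(h_1,k_3), S(h_2,k_3)) all reduce to 0 modulo the current basis, so we have a Gröbner basis.
Inter-reduce: drop elements whose leading term is divisible by another's, tail-reduce, and make monic.
Reduced Gröbner basis: {u³ - ⅗u² + 8/5, v² - 13/27u + 2/27v - 13/9}.

The bases are distinct; the ideals are different.
The same test decides containment: I ⊆ J iff every generator of I reduces to 0 modulo a Gröbner basis of J.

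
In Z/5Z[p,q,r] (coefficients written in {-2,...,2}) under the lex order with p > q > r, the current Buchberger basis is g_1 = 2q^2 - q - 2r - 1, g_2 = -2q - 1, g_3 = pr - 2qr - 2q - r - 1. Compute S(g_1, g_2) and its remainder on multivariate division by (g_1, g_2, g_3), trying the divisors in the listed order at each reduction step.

lcm(LM(g_1), LM(g_2)) = q^2.
S = (lcm/LT(g_1))·g_1 − (lcm/LT(g_2))·g_2 = -q - r + 2.
Reduce S modulo (g_1, g_2, g_3) in that order:
  leading term q: subtract (-2)·g_2 from -q - r + 2 → -r
  leading term r: no divisor's leading term divides it; move -r to the remainder.
The remainder -r is nonzero, so it would be added as the next basis element.
This is the inner loop of Buchberger's algorithm — each nonzero remainder becomes a new basis element.

S(g_1, g_2) = -q - r + 2; remainder on division = -r.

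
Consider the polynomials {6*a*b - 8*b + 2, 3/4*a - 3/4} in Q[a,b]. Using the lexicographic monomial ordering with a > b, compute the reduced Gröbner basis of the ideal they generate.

G = {a - 1, b - 1}

f_1 = 6*a*b - 8*b + 2, LT = a*b.
f_2 = 3/4*a - 3/4, LT = a.

S(f_1,f_2): lcm = a*b. S = -1/3*b + 1/3.
  leading term b: no divisor's leading term divides it; move -1/3*b to the remainder.
  leading term 1: no divisor's leading term divides it; move 1/3 to the remainder.
  remainder -1/3*b + 1/3 ≠ 0; add g_3 = -1/3*b + 1/3 to the basis.

The other S-polynomials (S(f_1,g_3), S(f_2,g_3)) all reduce to 0 modulo the current basis, so we have a Gröbner basis.
Inter-reduce: drop elements whose leading term is divisible by another's, tail-reduce, and make monic.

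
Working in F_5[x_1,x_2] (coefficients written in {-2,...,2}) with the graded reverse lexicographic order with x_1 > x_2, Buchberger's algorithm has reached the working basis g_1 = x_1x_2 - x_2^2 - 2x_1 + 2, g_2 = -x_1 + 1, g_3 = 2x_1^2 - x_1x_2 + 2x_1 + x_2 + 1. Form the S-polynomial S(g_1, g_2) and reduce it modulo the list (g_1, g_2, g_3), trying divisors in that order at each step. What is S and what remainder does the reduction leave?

lcm(LM(g_1), LM(g_2)) = x_1x_2.
S = (lcm/LT(g_1))·g_1 − (lcm/LT(g_2))·g_2 = -x_2^2 - 2x_1 + x_2 + 2.
Reduce S modulo (g_1, g_2, g_3) in that order:
  leading term x_2^2: no divisor's leading term divides it; move -x_2^2 to the remainder.
  leading term x_1: subtract (2)·g_2 from -2x_1 + x_2 + 2 → x_2
  leading term x_2: no divisor's leading term divides it; move x_2 to the remainder.
The remainder -x_2^2 + x_2 is nonzero, so it would be added as the next basis element.

S(g_1, g_2) = -x_2^2 - 2x_1 + x_2 + 2; remainder on division = -x_2^2 + x_2.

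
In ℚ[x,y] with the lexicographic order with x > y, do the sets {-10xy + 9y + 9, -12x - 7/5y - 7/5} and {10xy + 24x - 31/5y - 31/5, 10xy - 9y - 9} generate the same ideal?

Since reduced Gröbner bases are canonical representatives of ideals under a given ordering, it suffices to compute and compare them.
Buchberger on the first generating set:
f_1 = -10xy + 9y + 9, LT = xy.
f_2 = -12x - 7/5y - 7/5, LT = x.

S(f_1,f_2): lcm = xy. S = -7/60y² - 61/60y - 9/10.
  leading term y²: no divisor's leading term divides it; move -7/60y² to the remainder.
  leading term y: no divisor's leading term divides it; move -61/60y to the remainder.
  leading term 1: no divisor's leading term divides it; move -9/10 to the remainder.
  remainder -7/60y² - 61/60y - 9/10 ≠ 0; add g_3 = -7/60y² - 61/60y - 9/10 to the basis.

The other S-polynomials (S(f_1,g_3), S(f_2,g_3)) all reduce to 0 modulo the current basis, so we have a Gröbner basis.
Inter-reduce: drop elements whose leading term is divisible by another's, tail-reduce, and make monic.
Reduced Gröbner basis: {x + 7/60y + 7/60, y² + 61/7y + 54/7}.

Buchberger on the second generating set:
h_1 = 10xy + 24x - 31/5y - 31/5, LT = xy.
h_2 = 10xy - 9y - 9, LT = xy.

S(h_1,h_2): lcm = xy. S = 12/5x + 7/25y + 7/25.
  leading term x: no divisor's leading term divides it; move 12/5x to the remainder.
  leading term y: no divisor's leading term divides it; move 7/25y to the remainder.
  leading term 1: no divisor's leading term divides it; move 7/25 to the remainder.
  remainder 12/5x + 7/25y + 7/25 ≠ 0; add k_3 = 12/5x + 7/25y + 7/25 to the basis.

S(h_1,k_3): lcm = xy. S = 12/5x - 7/60y² - 221/300y - 31/50.
  leading term x: subtract (1)·k_3 from 12/5x - 7/60y² - 221/300y - 31/50 → -7/60y² - 61/60y - 9/10
  leading term y²: no divisor's leading term divides it; move -7/60y² to the remainder.
  leading term y: no divisor's leading term divides it; move -61/60y to the remainder.
  leading term 1: no divisor's leading term divides it; move -9/10 to the remainder.
  remainder -7/60y² - 61/60y - 9/10 ≠ 0; add k_4 = -7/60y² - 61/60y - 9/10 to the basis.

The other S-polynomials (S(h_2,k_3), S(h_1,k_4), S(h_2,k_4), S(k_3,k_4)) all reduce to 0 modulo the current basis, so we have a Gröbner basis.
Inter-reduce: drop elements whose leading term is divisible by another's, tail-reduce, and make monic.
Reduced Gröbner basis: {x + 7/60y + 7/60, y² + 61/7y + 54/7}.

These coincide, so the ideals are equal.
The choice of monomial ordering does not affect the verdict — as long as both bases are computed under the same ordering, their equality decides ideal equality.

Yes, the ideals are equal.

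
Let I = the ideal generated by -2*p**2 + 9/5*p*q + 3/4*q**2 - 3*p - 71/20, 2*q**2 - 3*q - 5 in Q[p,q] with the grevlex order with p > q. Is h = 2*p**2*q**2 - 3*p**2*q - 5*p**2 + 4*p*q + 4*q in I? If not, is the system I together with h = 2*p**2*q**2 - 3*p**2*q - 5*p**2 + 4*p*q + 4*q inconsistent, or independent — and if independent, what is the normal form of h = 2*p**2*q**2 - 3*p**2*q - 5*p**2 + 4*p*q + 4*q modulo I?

First compute the reduced Gröbner basis of I by Buchberger's algorithm.
f_1 = -2*p**2 + 9/5*p*q + 3/4*q**2 - 3*p - 71/20, LT = p**2.
f_2 = 2*q**2 - 3*q - 5, LT = q**2.

The S-polynomials (S(f_1,f_2)) all reduce to 0 modulo the current basis, so we have a Gröbner basis.
Inter-reduce: drop elements whose leading term is divisible by another's, tail-reduce, and make monic.
Reduced Gröbner basis: {p**2 - 9/10*p*q + 3/2*p - 9/16*q + 67/80, q**2 - 3/2*q - 5/2}.
Label its elements g_1 = p**2 - 9/10*p*q + 3/2*p - 9/16*q + 67/80, g_2 = q**2 - 3/2*q - 5/2.

Reduce h = 2*p**2*q**2 - 3*p**2*q - 5*p**2 + 4*p*q + 4*q modulo G:
  leading term p**2*q**2: subtract (2*q**2)·g_1 from 2*p**2*q**2 - 3*p**2*q - 5*p**2 + 4*p*q + 4*q → 9/5*p*q**3 - 3*p**2*q - 3*p*q**2 + 9/8*q**3 - 5*p**2 + 4*p*q - 67/40*q**2 + 4*q
  leading term p*q**3: subtract (9/5*p*q)·g_2 from 9/5*p*q**3 - 3*p**2*q - 3*p*q**2 + 9/8*q**3 - 5*p**2 + 4*p*q - 67/40*q**2 + 4*q → -3*p**2*q - 3/10*p*q**2 + 9/8*q**3 - 5*p**2 + 17/2*p*q - 67/40*q**2 + 4*q
  leading term p**2*q: subtract (-3*q)·g_1 from -3*p**2*q - 3/10*p*q**2 + 9/8*q**3 - 5*p**2 + 17/2*p*q - 67/40*q**2 + 4*q → -3*p*q**2 + 9/8*q**3 - 5*p**2 + 13*p*q - 269/80*q**2 + 521/80*q
  leading term p*q**2: subtract (-3*p)·g_2 from -3*p*q**2 + 9/8*q**3 - 5*p**2 + 13*p*q - 269/80*q**2 + 521/80*q → 9/8*q**3 - 5*p**2 + 17/2*p*q - 269/80*q**2 - 15/2*p + 521/80*q
  leading term q**3: subtract (9/8*q)·g_2 from 9/8*q**3 - 5*p**2 + 17/2*p*q - 269/80*q**2 - 15/2*p + 521/80*q → -5*p**2 + 17/2*p*q - 67/40*q**2 - 15/2*p + 373/40*q
  leading term p**2: subtract (-5)·g_1 from -5*p**2 + 17/2*p*q - 67/40*q**2 - 15/2*p + 373/40*q → 4*p*q - 67/40*q**2 + 521/80*q + 67/16
  leading term p*q: no divisor's leading term divides it; move 4*p*q to the remainder.
  leading term q**2: subtract (-67/40)·g_2 from -67/40*q**2 + 521/80*q + 67/16 → 4*q
  leading term q: no divisor's leading term divides it; move 4*q to the remainder.
  normal form = 4*p*q + 4*q.
The normal form is nonzero, so h ∉ I. Since h minus its normal form lies in I, I + (h) = I + (r) where r = 4*p*q + 4*q; decide whether this ideal is the whole ring.
Run Buchberger on G together with r (pairs among the g_i already reduce to 0 since G is a Gröbner basis):
g_1 = p**2 - 9/10*p*q + 3/2*p - 9/16*q + 67/80, LT = p**2.
g_2 = q**2 - 3/2*q - 5/2, LT = q**2.
r = 4*p*q + 4*q, LT = p*q.

S(g_1,r): lcm = p**2*q. S = -9/10*p*q**2 + 1/2*p*q - 9/16*q**2 + 67/80*q.
  leading term p*q**2: subtract (-9/10*p)·g_2 from -9/10*p*q**2 + 1/2*p*q - 9/16*q**2 + 67/80*q → -17/20*p*q - 9/16*q**2 - 9/4*p + 67/80*q
  leading term p*q: subtract (-17/80)·r from -17/20*p*q - 9/16*q**2 - 9/4*p + 67/80*q → -9/16*q**2 - 9/4*p + 27/16*q
  leading term q**2: subtract (-9/16)·g_2 from -9/16*q**2 - 9/4*p + 27/16*q → -9/4*p + 27/32*q - 45/32
  leading term p: no divisor's leading term divides it; move -9/4*p to the remainder.
  leading term q: no divisor's leading term divides it; move 27/32*q to the remainder.
  leading term 1: no divisor's leading term divides it; move -45/32 to the remainder.
  remainder -9/4*p + 27/32*q - 45/32 ≠ 0; add m_4 = -9/4*p + 27/32*q - 45/32 to the basis.

S(g_2,r): lcm = p*q**2. S = -3/2*p*q - q**2 - 5/2*p.
  leading term p*q: subtract (-3/8)·r from -3/2*p*q - q**2 - 5/2*p → -q**2 - 5/2*p + 3/2*q
  leading term q**2: subtract (-1)·g_2 from -q**2 - 5/2*p + 3/2*q → -5/2*p - 5/2
  leading term p: subtract (10/9)·m_4 from -5/2*p - 5/2 → -15/16*q - 15/16
  leading term q: no divisor's leading term divides it; move -15/16*q to the remainder.
  leading term 1: no divisor's leading term divides it; move -15/16 to the remainder.
  remainder -15/16*q - 15/16 ≠ 0; add m_5 = -15/16*q - 15/16 to the basis.

The other S-polynomials (S(g_1,g_2), S(g_1,m_4), S(g_2,m_4), S(r,m_4), S(g_1,m_5), S(g_2,m_5), S(r,m_5), S(m_4,m_5)) all reduce to 0 modulo the current basis, so we have a Gröbner basis.
Inter-reduce: drop elements whose leading term is divisible by another's, tail-reduce, and make monic.
Reduced Gröbner basis: {p + 1, q + 1}.
The reduced Gröbner basis of I + (h) is {p + 1, q + 1} ≠ {1}, a proper ideal, so the enlarged system stays consistent: h is independent of I, with normal form 4*p*q + 4*q.

2*p**2*q**2 - 3*p**2*q - 5*p**2 + 4*p*q + 4*q is independent of I; its normal form modulo I is 4*p*q + 4*q.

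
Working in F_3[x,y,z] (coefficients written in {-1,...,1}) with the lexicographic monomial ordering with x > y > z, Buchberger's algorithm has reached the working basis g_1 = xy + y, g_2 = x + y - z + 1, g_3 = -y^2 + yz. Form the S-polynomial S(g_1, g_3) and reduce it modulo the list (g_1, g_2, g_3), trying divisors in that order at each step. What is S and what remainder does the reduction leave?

lcm(LM(g_1), LM(g_3)) = xy^2.
S = (lcm/LT(g_1))·g_1 − (lcm/LT(g_3))·g_3 = xyz + y^2.
Reduce S modulo (g_1, g_2, g_3) in that order:
  leading term xyz: subtract (z)·g_1 from xyz + y^2 → y^2 - yz
  leading term y^2: subtract (-1)·g_3 from y^2 - yz → 0
The remainder is 0, so this S-polynomial contributes no new basis element.

S(g_1, g_3) = xyz + y^2; remainder on division = 0.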